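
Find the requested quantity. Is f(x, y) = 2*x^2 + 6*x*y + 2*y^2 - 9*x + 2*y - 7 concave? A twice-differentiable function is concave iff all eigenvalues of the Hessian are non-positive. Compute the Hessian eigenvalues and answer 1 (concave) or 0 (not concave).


The Hessian of f(x,y) = 2*x^2 + 6*x*y + 2*y^2 - 9*x + 2*y - 7 is:
H = [[4, 6], [6, 4]]
Trace = 4 + 4 = 8
Determinant = 4*4 - (6)^2 = -20
Discriminant = (8)^2 - 4*-20 = 144.0
Eigenvalues: lambda_1 = -2.0, lambda_2 = 10.0
The function is not concave.

0


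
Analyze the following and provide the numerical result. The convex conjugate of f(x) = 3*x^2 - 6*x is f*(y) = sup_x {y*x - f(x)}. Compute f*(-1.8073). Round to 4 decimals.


f*(y) = sup_x {y*x - a*x^2 - b*x} = sup_x {(y-b)*x - a*x^2}
FOC: (y - b) - 2a*x = 0 => x* = (y - b)/(2a)
x* = (-1.8073 + 6)/(2*3) = 0.6988
f*(-1.8073) = (y-b)^2/(4a) = (-1.8073 + 6)^2/(4*3)
= 17.5787/12 = 1.4649


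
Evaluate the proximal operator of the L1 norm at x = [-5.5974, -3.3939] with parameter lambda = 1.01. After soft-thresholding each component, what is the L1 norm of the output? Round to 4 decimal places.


Soft-thresholding with lambda = 1.01:
prox(-5.5974) = sign(-5.5974)*max(|-5.5974| - 1.01, 0) = -4.5874
prox(-3.3939) = sign(-3.3939)*max(|-3.3939| - 1.01, 0) = -2.3839
prox(x) = [-4.5874, -2.3839]
||prox(x)||_1 = 4.5874 + 2.3839 = 6.9713


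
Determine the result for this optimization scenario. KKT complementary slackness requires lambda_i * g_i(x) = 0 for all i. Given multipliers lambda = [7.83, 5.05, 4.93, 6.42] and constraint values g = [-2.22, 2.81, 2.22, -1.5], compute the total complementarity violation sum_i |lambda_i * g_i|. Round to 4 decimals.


KKT complementary slackness check:
lambda_1 * g_1 = 7.83 * -2.22 = -17.3826
lambda_2 * g_2 = 5.05 * 2.81 = 14.1905
lambda_3 * g_3 = 4.93 * 2.22 = 10.9446
lambda_4 * g_4 = 6.42 * -1.5 = -9.63
Total violation = 17.3826 + 14.1905 + 10.9446 + 9.63 = 52.1477


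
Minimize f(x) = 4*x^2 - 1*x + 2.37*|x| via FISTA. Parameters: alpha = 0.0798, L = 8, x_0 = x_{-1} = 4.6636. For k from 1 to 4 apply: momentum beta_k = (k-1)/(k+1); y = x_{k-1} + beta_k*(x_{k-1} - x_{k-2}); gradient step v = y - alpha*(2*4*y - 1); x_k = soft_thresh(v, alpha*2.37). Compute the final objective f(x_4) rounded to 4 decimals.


FISTA on f(x) = 4*x^2 - 1*x + 2.37*|x|
L = 8, alpha = 0.0798
Iteration 1: beta = 0.0, y = 4.6636 + 0.0*(4.6636 - 4.6636) = 4.6636
  grad(y) = 36.3088, v = y - alpha*grad = 1.7662
  prox(v) = soft_thresh(1.7662, 0.1891) = 1.577
Iteration 2: beta = 0.3333, y = 1.577 + 0.3333*(1.577 - 4.6636) = 0.5482
  grad(y) = 3.3854, v = y - alpha*grad = 0.278
  prox(v) = soft_thresh(0.278, 0.1891) = 0.0889
Iteration 3: beta = 0.5, y = 0.0889 + 0.5*(0.0889 - 1.577) = -0.6552
  grad(y) = -6.2414, v = y - alpha*grad = -0.1571
  prox(v) = soft_thresh(-0.1571, 0.1891) = 0.0
Iteration 4: beta = 0.6, y = 0.0 + 0.6*(0.0 - 0.0889) = -0.0533
  grad(y) = -1.4267, v = y - alpha*grad = 0.0605
  prox(v) = soft_thresh(0.0605, 0.1891) = 0.0
f(x_4) = 4*0.0^2 - 1*0.0 + 2.37*|0.0| = 0.0


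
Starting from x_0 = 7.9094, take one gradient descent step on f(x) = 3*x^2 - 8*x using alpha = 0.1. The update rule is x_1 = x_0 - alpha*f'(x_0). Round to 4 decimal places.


We compute the gradient at x_0 and apply the update.
f'(x) = 6*x - 8
f'(7.9094) = 6*7.9094 - 8 = 39.4564
x_1 = 7.9094 - 0.1*39.4564 = 3.9638


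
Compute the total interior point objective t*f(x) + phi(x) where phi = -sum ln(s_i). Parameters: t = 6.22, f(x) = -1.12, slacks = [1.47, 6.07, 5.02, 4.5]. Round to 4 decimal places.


Step 1: Compute log-barrier.
ln values: [0.3853, 1.8034, 1.6134, 1.5041]
phi = -(0.3853 + 1.8034 + 1.6134 + 1.5041) = -5.3061
Step 2: Compute augmented objective.
t*f(x) = 6.22*-1.12 = -6.9664
Total = -6.9664 - 5.3061 = -12.2725


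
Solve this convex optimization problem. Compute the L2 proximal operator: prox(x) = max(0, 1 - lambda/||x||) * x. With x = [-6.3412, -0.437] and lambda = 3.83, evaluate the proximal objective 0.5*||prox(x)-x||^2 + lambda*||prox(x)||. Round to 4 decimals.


Step 1: Compute ||x||.
||x|| = 6.3562
Step 2: Compute scaling factor.
scale = max(0, 1 - 3.83/6.3562) = 0.3974
Step 3: prox(x) = [-2.5203, -0.1737]
||prox(x)|| = 2.5262
Step 4: Proximal objective.
0.5*||prox-x||^2 = 7.3345
lambda*||prox|| = 9.6753
Total = 17.0099


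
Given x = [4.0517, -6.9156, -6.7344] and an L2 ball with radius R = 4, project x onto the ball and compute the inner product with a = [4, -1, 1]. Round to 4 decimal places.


Step 1: Compute ||x|| (intermediates to 6 decimals).
||x|| = sqrt(4.0517^2 + (-6.9156)^2 + (-6.7344)^2) = 10.468712
Step 2: Project.
Since ||x|| > R, scale = R/||x|| = 4/10.468712 = 0.382091, proj(x) = scale * x
proj(x) = [1.548118, -2.642389, -2.573154]
Step 3: Dot product.
a^T * proj(x) = 4*1.548118 - 1*(-2.642389) + 1*(-2.573154) = 6.2617


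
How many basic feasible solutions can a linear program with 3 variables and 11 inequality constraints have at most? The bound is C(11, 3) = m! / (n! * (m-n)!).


Each vertex corresponds to some choice of n active constraints out of m, so the number of vertices is at most C(m, n) = m! / (n!(m-n)!).
m = 11, n = 3
Numerator: 11 * 10 * 9
Denominator: 3! = 6
C(11, 3) = 165


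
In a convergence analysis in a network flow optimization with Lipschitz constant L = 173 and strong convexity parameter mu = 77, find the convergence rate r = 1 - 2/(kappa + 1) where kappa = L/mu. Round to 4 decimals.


Step 1: Compute the condition number.
kappa = L/mu = 173/77 = 2.2468
Step 2: Compute the convergence rate.
r = 1 - 2/(kappa + 1) = 1 - 2*mu/(L + mu) = (L - mu)/(L + mu) = 96/250 = 0.384


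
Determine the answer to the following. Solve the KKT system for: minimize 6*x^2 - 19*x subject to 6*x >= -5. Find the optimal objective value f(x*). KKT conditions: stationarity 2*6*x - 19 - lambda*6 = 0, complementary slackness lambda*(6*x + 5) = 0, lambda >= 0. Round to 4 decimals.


Step 1: Try lambda = 0 (constraint inactive).
Stationarity: 2*6*x - 19 = 0
x* = 19/(2*6) = 19/12 = 1.5833 (rounded; the exact value 19/12 is used below)
Check constraint: 6*1.5833 = 9.4998 >= -5 -- satisfied.
Step 2: Compute optimal value.
f(x*) = 6*(19/12)^2 - 19*(19/12) = -15.0417


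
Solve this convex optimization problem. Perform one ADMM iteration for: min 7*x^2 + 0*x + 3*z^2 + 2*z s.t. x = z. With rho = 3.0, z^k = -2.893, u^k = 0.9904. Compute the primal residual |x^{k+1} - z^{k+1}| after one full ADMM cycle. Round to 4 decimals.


ADMM iteration with rho = 3.0, z^k = -2.893, u^k = 0.9904
Step 1: x-update.
Minimize 7*x^2 + 0*x + (3.0/2)*(x + 2.893 + 0.9904)^2
FOC: (2*7 + 3.0)*x = 0 + 3.0*(-2.893 - 0.9904)
x^{k+1} = -0.6853
Step 2: z-update.
Minimize 3*z^2 + 2*z + (3.0/2)*(-0.6853 - z + 0.9904)^2
FOC: (2*3 + 3.0)*z = -2 + 3.0*(-0.6853 + 0.9904)
z^{k+1} = -0.1205
Step 3: u-update.
u^{k+1} = 0.9904 - 0.6853 + 0.1205 = 0.4256
Step 4: Primal residual = |-0.6853 + 0.1205| = 0.5648


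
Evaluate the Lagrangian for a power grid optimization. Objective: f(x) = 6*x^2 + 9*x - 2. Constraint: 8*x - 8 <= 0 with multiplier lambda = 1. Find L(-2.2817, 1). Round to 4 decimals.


Step 1: Evaluate f(x).
f(-2.2817) = 6*(-2.2817)^2 + 9*(-2.2817) - 2 = 8.7016
Step 2: Evaluate g(x).
g(-2.2817) = 8*-2.2817 - 8 = -26.2536
Step 3: Compute Lagrangian.
L = 8.7016 + 1*-26.2536 = -17.552


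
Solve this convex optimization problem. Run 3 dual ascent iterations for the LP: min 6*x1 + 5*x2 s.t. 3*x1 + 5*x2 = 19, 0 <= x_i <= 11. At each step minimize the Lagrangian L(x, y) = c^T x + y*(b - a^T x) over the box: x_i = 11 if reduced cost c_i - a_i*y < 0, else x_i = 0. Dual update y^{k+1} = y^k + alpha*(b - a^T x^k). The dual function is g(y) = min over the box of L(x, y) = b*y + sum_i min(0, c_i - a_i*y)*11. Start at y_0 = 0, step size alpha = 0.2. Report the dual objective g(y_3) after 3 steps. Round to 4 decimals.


Dual ascent for LP: min 6*x1 + 5*x2, 3*x1 + 5*x2 = 19, 0 <= x_i <= 11
Step 1: y^k = 0.0, reduced costs: (6.0, 5.0)
  x^k = (0.0, 0.0), subgradient = b - a^T x = 19.0
  y^{k+1} = 0.0 + 0.2*19.0 = 3.8
Step 2: y^k = 3.8, reduced costs: (-5.4, -14.0)
  x^k = (11.0, 11.0), subgradient = b - a^T x = -69.0
  y^{k+1} = 3.8 + 0.2*-69.0 = -10.0
Step 3: y^k = -10.0, reduced costs: (36.0, 55.0)
  x^k = (0.0, 0.0), subgradient = b - a^T x = 19.0
  y^{k+1} = -10.0 + 0.2*19.0 = -6.2
Dual objective at y_3 = -6.2: reduced costs (24.6, 36.0), box minimizer x = (0.0, 0.0)
g(y_3) = b*y + (c1 - a1*y)*x1 + (c2 - a2*y)*x2 = 19*(-6.2) + 24.6*0.0 + 36.0*0.0 = -117.8 + 0.0 + 0.0 = -117.8


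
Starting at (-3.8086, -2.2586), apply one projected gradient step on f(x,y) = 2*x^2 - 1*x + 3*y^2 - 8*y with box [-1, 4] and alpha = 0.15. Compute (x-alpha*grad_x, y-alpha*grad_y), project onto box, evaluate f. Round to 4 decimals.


Step 1: Compute gradient at (-3.8086, -2.2586).
grad_x = 2*2*-3.8086 - 1 = -16.2344
grad_y = 2*3*-2.2586 - 8 = -21.5516
Step 2: Gradient step.
x_raw = -3.8086 - 0.15*-16.2344 = -1.3734
y_raw = -2.2586 - 0.15*-21.5516 = 0.9741
Step 3: Project onto [-1, 4].
x_proj = clip(-1.3734) = -1.0
y_proj = clip(0.9741) = 0.9741
Step 4: Evaluate f.
f(-1.0, 0.9741) = -1.9463


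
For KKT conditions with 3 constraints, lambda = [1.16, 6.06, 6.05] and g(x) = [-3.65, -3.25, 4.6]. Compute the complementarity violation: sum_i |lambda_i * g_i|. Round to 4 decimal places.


KKT complementary slackness check:
lambda_1 * g_1 = 1.16 * -3.65 = -4.234
lambda_2 * g_2 = 6.06 * -3.25 = -19.695
lambda_3 * g_3 = 6.05 * 4.6 = 27.83
Total violation = 4.234 + 19.695 + 27.83 = 51.759


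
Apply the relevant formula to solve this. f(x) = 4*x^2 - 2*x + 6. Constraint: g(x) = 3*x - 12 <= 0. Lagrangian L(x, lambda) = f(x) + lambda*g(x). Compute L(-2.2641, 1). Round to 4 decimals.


Step 1: Evaluate f(x).
f(-2.2641) = 4*(-2.2641)^2 - 2*(-2.2641) + 6 = 31.0328
Step 2: Evaluate g(x).
g(-2.2641) = 3*-2.2641 - 12 = -18.7923
Step 3: Compute Lagrangian.
L = 31.0328 + 1*-18.7923 = 12.2405


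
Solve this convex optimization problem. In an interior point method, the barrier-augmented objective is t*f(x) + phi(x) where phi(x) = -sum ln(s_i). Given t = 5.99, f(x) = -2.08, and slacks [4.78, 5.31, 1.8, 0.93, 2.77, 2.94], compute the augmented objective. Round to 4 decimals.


Step 1: Compute log-barrier.
ln values: [1.5644, 1.6696, 0.5878, -0.0726, 1.0188, 1.0784]
phi = -(1.5644 + 1.6696 + 0.5878 - 0.0726 + 1.0188 + 1.0784) = -5.8465
Step 2: Compute augmented objective.
t*f(x) = 5.99*-2.08 = -12.4592
Total = -12.4592 - 5.8465 = -18.3057


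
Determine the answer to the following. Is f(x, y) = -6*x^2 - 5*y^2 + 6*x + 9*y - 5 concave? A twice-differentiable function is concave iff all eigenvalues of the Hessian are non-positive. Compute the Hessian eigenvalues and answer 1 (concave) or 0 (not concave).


The Hessian of f(x,y) = -6*x^2 - 5*y^2 + 6*x + 9*y - 5 is:
H = [[-12, 0], [0, -10]]
Trace = -12 - 10 = -22
Determinant = -12*-10 - (0)^2 = 120
Discriminant = (-22)^2 - 4*120 = 4.0
Eigenvalues: lambda_1 = -12.0, lambda_2 = -10.0
The function is concave.

1


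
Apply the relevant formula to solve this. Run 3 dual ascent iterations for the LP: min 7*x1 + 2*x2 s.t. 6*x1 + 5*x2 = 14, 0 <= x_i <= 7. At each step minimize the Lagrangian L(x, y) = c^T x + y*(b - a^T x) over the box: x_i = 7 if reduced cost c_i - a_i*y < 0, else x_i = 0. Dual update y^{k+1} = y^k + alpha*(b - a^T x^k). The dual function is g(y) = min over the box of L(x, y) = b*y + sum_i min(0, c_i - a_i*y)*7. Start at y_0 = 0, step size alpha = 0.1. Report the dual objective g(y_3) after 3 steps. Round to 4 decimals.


Dual ascent for LP: min 7*x1 + 2*x2, 6*x1 + 5*x2 = 14, 0 <= x_i <= 7
Step 1: y^k = 0.0, reduced costs: (7.0, 2.0)
  x^k = (0.0, 0.0), subgradient = b - a^T x = 14.0
  y^{k+1} = 0.0 + 0.1*14.0 = 1.4
Step 2: y^k = 1.4, reduced costs: (-1.4, -5.0)
  x^k = (7.0, 7.0), subgradient = b - a^T x = -63.0
  y^{k+1} = 1.4 + 0.1*-63.0 = -4.9
Step 3: y^k = -4.9, reduced costs: (36.4, 26.5)
  x^k = (0.0, 0.0), subgradient = b - a^T x = 14.0
  y^{k+1} = -4.9 + 0.1*14.0 = -3.5
Dual objective at y_3 = -3.5: reduced costs (28.0, 19.5), box minimizer x = (0.0, 0.0)
g(y_3) = b*y + (c1 - a1*y)*x1 + (c2 - a2*y)*x2 = 14*(-3.5) + 28.0*0.0 + 19.5*0.0 = -49.0 + 0.0 + 0.0 = -49.0


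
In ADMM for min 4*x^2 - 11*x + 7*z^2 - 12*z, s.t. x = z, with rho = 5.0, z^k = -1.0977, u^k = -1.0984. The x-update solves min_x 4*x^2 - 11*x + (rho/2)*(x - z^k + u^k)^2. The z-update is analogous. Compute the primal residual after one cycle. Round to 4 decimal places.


ADMM iteration with rho = 5.0, z^k = -1.0977, u^k = -1.0984
Step 1: x-update.
Minimize 4*x^2 - 11*x + (5.0/2)*(x + 1.0977 - 1.0984)^2
FOC: (2*4 + 5.0)*x = 11 + 5.0*(-1.0977 + 1.0984)
x^{k+1} = 0.8464
Step 2: z-update.
Minimize 7*z^2 - 12*z + (5.0/2)*(0.8464 - z - 1.0984)^2
FOC: (2*7 + 5.0)*z = 12 + 5.0*(0.8464 - 1.0984)
z^{k+1} = 0.5653
Step 3: u-update.
u^{k+1} = -1.0984 + 0.8464 - 0.5653 = -0.8172
Step 4: Primal residual = |0.8464 - 0.5653| = 0.2812


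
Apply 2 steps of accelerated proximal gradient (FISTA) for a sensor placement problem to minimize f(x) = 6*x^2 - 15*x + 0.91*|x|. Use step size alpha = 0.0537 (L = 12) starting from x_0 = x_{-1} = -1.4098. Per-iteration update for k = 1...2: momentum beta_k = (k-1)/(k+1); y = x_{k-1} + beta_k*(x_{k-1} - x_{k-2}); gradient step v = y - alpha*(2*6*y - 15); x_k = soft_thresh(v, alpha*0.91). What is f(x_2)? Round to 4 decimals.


FISTA on f(x) = 6*x^2 - 15*x + 0.91*|x|
L = 12, alpha = 0.0537
Iteration 1: beta = 0.0, y = -1.4098 + 0.0*(-1.4098 + 1.4098) = -1.4098
  grad(y) = -31.9176, v = y - alpha*grad = 0.3042
  prox(v) = soft_thresh(0.3042, 0.0489) = 0.2553
Iteration 2: beta = 0.3333, y = 0.2553 + 0.3333*(0.2553 + 1.4098) = 0.8103
  grad(y) = -5.2759, v = y - alpha*grad = 1.0937
  prox(v) = soft_thresh(1.0937, 0.0489) = 1.0448
f(x_2) = 6*1.0448^2 - 15*1.0448 + 0.91*|1.0448| = -8.1716


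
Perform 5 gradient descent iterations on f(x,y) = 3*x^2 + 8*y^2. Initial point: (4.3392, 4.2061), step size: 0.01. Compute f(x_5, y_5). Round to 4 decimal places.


Gradient descent on f(x,y) = 3*x^2 + 8*y^2.
Starting point: (4.3392, 4.2061), alpha = 0.01
Step 1: grad_x = 2*3*4.3392 = 26.0352, grad_y = 2*8*4.2061 = 67.2976
  x_1 = 4.3392 - 0.01*26.0352 = 4.0788
  y_1 = 4.2061 - 0.01*67.2976 = 3.5331
Step 2: grad_x = 2*3*4.0788 = 24.4731, grad_y = 2*8*3.5331 = 56.53
  x_2 = 4.0788 - 0.01*24.4731 = 3.8341
  y_2 = 3.5331 - 0.01*56.53 = 2.9678
Step 3: grad_x = 2*3*3.8341 = 23.0047, grad_y = 2*8*2.9678 = 47.4852
  x_3 = 3.8341 - 0.01*23.0047 = 3.6041
  y_3 = 2.9678 - 0.01*47.4852 = 2.493
Step 4: grad_x = 2*3*3.6041 = 21.6244, grad_y = 2*8*2.493 = 39.8876
  x_4 = 3.6041 - 0.01*21.6244 = 3.3878
  y_4 = 2.493 - 0.01*39.8876 = 2.0941
Step 5: grad_x = 2*3*3.3878 = 20.327, grad_y = 2*8*2.0941 = 33.5055
  x_5 = 3.3878 - 0.01*20.327 = 3.1846
  y_5 = 2.0941 - 0.01*33.5055 = 1.759
f(3.1846, 1.759) = 3*3.1846^2 + 8*1.759^2 = 55.178


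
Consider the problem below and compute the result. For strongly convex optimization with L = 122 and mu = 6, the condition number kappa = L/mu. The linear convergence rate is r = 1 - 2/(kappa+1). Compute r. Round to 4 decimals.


Step 1: Compute the condition number.
kappa = L/mu = 122/6 = 20.3333
Step 2: Compute the convergence rate.
r = 1 - 2/(kappa + 1) = 1 - 2*mu/(L + mu) = (L - mu)/(L + mu) = 116/128 = 0.9063


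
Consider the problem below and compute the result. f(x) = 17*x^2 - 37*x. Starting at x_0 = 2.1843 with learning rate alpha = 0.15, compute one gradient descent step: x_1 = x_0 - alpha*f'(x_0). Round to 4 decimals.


We compute the gradient at x_0 and apply the update.
f'(x) = 34*x - 37
f'(2.1843) = 34*2.1843 - 37 = 37.2662
x_1 = 2.1843 - 0.15*37.2662 = -3.4056


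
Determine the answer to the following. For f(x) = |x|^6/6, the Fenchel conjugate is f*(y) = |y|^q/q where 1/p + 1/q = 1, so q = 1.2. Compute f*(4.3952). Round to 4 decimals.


The conjugate exponent q satisfies 1/p + 1/q = 1.
p = 6, so q = 6/(6 - 1) = 1.2
|y|^q = 4.3952^1.2 = 5.9098
f*(4.3952) = 5.9098 / 1.2 = 4.9249


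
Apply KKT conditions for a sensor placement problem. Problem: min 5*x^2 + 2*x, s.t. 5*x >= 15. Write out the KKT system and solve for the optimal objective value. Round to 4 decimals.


Step 1: Try lambda = 0 (constraint inactive).
x_unc = -2/(2*5) = -0.2
Check: 5*-0.2 = -1.0 < 15 -- violated!
Step 2: Constraint must be active: 5*x = 15
x* = 15/5 = 3.0
lambda = (2*5*3.0 + 2)/5 = 6.4
Step 3: Compute optimal value.
f(x*) = 5*3.0^2 + 2*3.0 = 51.0


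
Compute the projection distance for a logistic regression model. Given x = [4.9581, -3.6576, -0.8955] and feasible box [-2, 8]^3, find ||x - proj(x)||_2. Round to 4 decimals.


Project each component onto [-2, 8].
clip(4.9581) = 4.9581, clip(-3.6576) = -2.0, clip(-0.8955) = -0.8955
Projection = [4.9581, -2.0, -0.8955]
Squared diffs: [0.0, 2.7476, 0.0]
Distance = sqrt(2.7476) = 1.6576


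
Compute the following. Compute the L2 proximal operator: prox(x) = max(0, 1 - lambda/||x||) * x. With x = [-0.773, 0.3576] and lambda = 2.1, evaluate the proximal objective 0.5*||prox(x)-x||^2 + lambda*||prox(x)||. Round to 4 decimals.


Step 1: Compute ||x||.
||x|| = 0.8517
Step 2: Compute scaling factor.
scale = max(0, 1 - 2.1/0.8517) = 0.0
Step 3: prox(x) = [-0.0, 0.0]
||prox(x)|| = 0.0
Step 4: Proximal objective.
0.5*||prox-x||^2 = 0.3627
lambda*||prox|| = 0.0
Total = 0.3627


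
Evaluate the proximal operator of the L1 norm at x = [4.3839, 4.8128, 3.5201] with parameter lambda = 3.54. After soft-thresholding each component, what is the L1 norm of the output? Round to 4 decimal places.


Soft-thresholding with lambda = 3.54:
prox(4.3839) = sign(4.3839)*max(|4.3839| - 3.54, 0) = 0.8439
prox(4.8128) = sign(4.8128)*max(|4.8128| - 3.54, 0) = 1.2728
prox(3.5201) = sign(3.5201)*max(|3.5201| - 3.54, 0) = 0.0
prox(x) = [0.8439, 1.2728, 0.0]
||prox(x)||_1 = 0.8439 + 1.2728 + 0.0 = 2.1167


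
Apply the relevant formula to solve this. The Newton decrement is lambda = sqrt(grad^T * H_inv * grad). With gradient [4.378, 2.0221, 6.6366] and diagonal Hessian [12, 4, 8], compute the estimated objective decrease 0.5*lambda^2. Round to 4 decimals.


Step 1: H is diagonal, so H^(-1) * g = [0.3648, 0.5055, 0.8296].
Step 2: g^T H^(-1) g = sum_i g_i^2 / H_ii
  = (4.378)^2/12 + (2.0221)^2/4 + (6.6366)^2/8
  = 1.5972 + 1.0222 + 5.5056 = 8.125
Step 3: Objective decrease = 0.5 * g^T H^(-1) g = 4.0625


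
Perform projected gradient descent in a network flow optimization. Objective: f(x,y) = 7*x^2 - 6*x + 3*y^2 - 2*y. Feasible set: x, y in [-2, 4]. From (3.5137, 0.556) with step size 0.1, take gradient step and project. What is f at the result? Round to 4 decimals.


Step 1: Compute gradient at (3.5137, 0.556).
grad_x = 2*7*3.5137 - 6 = 43.1918
grad_y = 2*3*0.556 - 2 = 1.336
Step 2: Gradient step.
x_raw = 3.5137 - 0.1*43.1918 = -0.8055
y_raw = 0.556 - 0.1*1.336 = 0.4224
Step 3: Project onto [-2, 4].
x_proj = clip(-0.8055) = -0.8055
y_proj = clip(0.4224) = 0.4224
Step 4: Evaluate f.
f(-0.8055, 0.4224) = 9.0649


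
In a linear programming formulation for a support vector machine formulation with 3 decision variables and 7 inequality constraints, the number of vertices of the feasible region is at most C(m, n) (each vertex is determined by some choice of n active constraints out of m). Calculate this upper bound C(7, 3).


Each vertex corresponds to some choice of n active constraints out of m, so the number of vertices is at most C(m, n) = m! / (n!(m-n)!).
m = 7, n = 3
Numerator: 7 * 6 * 5
Denominator: 3! = 6
C(7, 3) = 35


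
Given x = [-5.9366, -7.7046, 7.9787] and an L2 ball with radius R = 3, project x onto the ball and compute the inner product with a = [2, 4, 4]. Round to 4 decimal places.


Step 1: Compute ||x|| (intermediates to 6 decimals).
||x|| = sqrt((-5.9366)^2 + (-7.7046)^2 + 7.9787^2) = 12.580292
Step 2: Project.
Since ||x|| > R, scale = R/||x|| = 3/12.580292 = 0.238468, proj(x) = scale * x
proj(x) = [-1.415689, -1.837301, 1.902665]
Step 3: Dot product.
a^T * proj(x) = 2*(-1.415689) + 4*(-1.837301) + 4*1.902665 = -2.5699


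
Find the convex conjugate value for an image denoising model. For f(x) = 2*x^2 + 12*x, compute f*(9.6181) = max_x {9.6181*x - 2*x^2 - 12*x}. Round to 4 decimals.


f*(y) = sup_x {y*x - a*x^2 - b*x} = sup_x {(y-b)*x - a*x^2}
FOC: (y - b) - 2a*x = 0 => x* = (y - b)/(2a)
x* = (9.6181 - 12)/(2*2) = -0.5955
f*(9.6181) = (y-b)^2/(4a) = (9.6181 - 12)^2/(4*2)
= 5.6734/8 = 0.7092


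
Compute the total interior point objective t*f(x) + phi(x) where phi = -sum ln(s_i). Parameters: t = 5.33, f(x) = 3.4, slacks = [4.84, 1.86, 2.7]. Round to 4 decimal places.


Step 1: Compute log-barrier.
ln values: [1.5769, 0.6206, 0.9933]
phi = -(1.5769 + 0.6206 + 0.9933) = -3.1907
Step 2: Compute augmented objective.
t*f(x) = 5.33*3.4 = 18.122
Total = 18.122 - 3.1907 = 14.9313


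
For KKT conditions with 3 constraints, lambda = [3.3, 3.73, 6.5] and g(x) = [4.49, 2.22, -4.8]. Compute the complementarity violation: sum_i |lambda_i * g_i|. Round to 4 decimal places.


KKT complementary slackness check:
lambda_1 * g_1 = 3.3 * 4.49 = 14.817
lambda_2 * g_2 = 3.73 * 2.22 = 8.2806
lambda_3 * g_3 = 6.5 * -4.8 = -31.2
Total violation = 14.817 + 8.2806 + 31.2 = 54.2976


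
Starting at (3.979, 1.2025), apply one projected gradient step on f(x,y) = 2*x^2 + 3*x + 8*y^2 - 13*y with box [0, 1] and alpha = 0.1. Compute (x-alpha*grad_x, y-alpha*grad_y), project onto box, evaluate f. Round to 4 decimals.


Step 1: Compute gradient at (3.979, 1.2025).
grad_x = 2*2*3.979 + 3 = 18.916
grad_y = 2*8*1.2025 - 13 = 6.24
Step 2: Gradient step.
x_raw = 3.979 - 0.1*18.916 = 2.0874
y_raw = 1.2025 - 0.1*6.24 = 0.5785
Step 3: Project onto [0, 1].
x_proj = clip(2.0874) = 1.0
y_proj = clip(0.5785) = 0.5785
Step 4: Evaluate f.
f(1.0, 0.5785) = 0.1568


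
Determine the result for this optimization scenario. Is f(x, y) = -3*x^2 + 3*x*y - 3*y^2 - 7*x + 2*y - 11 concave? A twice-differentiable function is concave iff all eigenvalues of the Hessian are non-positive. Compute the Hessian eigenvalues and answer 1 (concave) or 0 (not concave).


The Hessian of f(x,y) = -3*x^2 + 3*x*y - 3*y^2 - 7*x + 2*y - 11 is:
H = [[-6, 3], [3, -6]]
Trace = -6 - 6 = -12
Determinant = -6*-6 - (3)^2 = 27
Discriminant = (-12)^2 - 4*27 = 36.0
Eigenvalues: lambda_1 = -9.0, lambda_2 = -3.0
The function is concave.

1


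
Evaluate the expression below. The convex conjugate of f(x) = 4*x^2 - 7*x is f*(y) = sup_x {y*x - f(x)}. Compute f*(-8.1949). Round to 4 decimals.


f*(y) = sup_x {y*x - a*x^2 - b*x} = sup_x {(y-b)*x - a*x^2}
FOC: (y - b) - 2a*x = 0 => x* = (y - b)/(2a)
x* = (-8.1949 + 7)/(2*4) = -0.1494
f*(-8.1949) = (y-b)^2/(4a) = (-8.1949 + 7)^2/(4*4)
= 1.4278/16 = 0.0892


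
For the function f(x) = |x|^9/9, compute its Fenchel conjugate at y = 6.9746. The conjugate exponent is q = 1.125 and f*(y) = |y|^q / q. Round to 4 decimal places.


The conjugate exponent q satisfies 1/p + 1/q = 1.
p = 9, so q = 9/(9 - 1) = 1.125
|y|^q = 6.9746^1.125 = 8.8912
f*(6.9746) = 8.8912 / 1.125 = 7.9033


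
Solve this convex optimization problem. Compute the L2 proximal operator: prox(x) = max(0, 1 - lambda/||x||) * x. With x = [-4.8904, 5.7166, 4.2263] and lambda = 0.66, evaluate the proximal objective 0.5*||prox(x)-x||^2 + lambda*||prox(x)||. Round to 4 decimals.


Step 1: Compute ||x||.
||x|| = 8.6289
Step 2: Compute scaling factor.
scale = max(0, 1 - 0.66/8.6289) = 0.9235
Step 3: prox(x) = [-4.5163, 5.2794, 3.903]
||prox(x)|| = 7.9689
Step 4: Proximal objective.
0.5*||prox-x||^2 = 0.2178
lambda*||prox|| = 5.2595
Total = 5.4772


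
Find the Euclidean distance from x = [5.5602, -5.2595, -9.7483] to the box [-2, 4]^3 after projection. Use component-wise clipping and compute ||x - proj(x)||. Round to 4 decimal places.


Project each component onto [-2, 4].
clip(5.5602) = 4.0, clip(-5.2595) = -2.0, clip(-9.7483) = -2.0
Projection = [4.0, -2.0, -2.0]
Squared diffs: [2.4342, 10.6243, 60.0362]
Distance = sqrt(73.0947) = 8.5495


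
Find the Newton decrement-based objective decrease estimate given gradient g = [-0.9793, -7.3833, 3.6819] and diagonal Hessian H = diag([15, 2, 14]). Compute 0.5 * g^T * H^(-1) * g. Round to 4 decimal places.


Step 1: H is diagonal, so H^(-1) * g = [-0.0653, -3.6917, 0.263].
Step 2: g^T H^(-1) g = sum_i g_i^2 / H_ii
  = (-0.9793)^2/15 + (-7.3833)^2/2 + (3.6819)^2/14
  = 0.0639 + 27.2566 + 0.9683 = 28.2888
Step 3: Objective decrease = 0.5 * g^T H^(-1) g = 14.1444


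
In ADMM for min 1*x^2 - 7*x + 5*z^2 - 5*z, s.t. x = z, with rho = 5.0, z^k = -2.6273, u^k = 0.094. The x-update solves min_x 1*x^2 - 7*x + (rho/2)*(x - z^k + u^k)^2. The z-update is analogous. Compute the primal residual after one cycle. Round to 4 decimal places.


ADMM iteration with rho = 5.0, z^k = -2.6273, u^k = 0.094
Step 1: x-update.
Minimize 1*x^2 - 7*x + (5.0/2)*(x + 2.6273 + 0.094)^2
FOC: (2*1 + 5.0)*x = 7 + 5.0*(-2.6273 - 0.094)
x^{k+1} = -0.9438
Step 2: z-update.
Minimize 5*z^2 - 5*z + (5.0/2)*(-0.9438 - z + 0.094)^2
FOC: (2*5 + 5.0)*z = 5 + 5.0*(-0.9438 + 0.094)
z^{k+1} = 0.0501
Step 3: u-update.
u^{k+1} = 0.094 - 0.9438 - 0.0501 = -0.8999
Step 4: Primal residual = |-0.9438 - 0.0501| = 0.9939


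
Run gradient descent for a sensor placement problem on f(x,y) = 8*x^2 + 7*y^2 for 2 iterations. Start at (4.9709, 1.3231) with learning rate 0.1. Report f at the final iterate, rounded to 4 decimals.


Gradient descent on f(x,y) = 8*x^2 + 7*y^2.
Starting point: (4.9709, 1.3231), alpha = 0.1
Step 1: grad_x = 2*8*4.9709 = 79.5344, grad_y = 2*7*1.3231 = 18.5234
  x_1 = 4.9709 - 0.1*79.5344 = -2.9825
  y_1 = 1.3231 - 0.1*18.5234 = -0.5292
Step 2: grad_x = 2*8*-2.9825 = -47.7206, grad_y = 2*7*-0.5292 = -7.4094
  x_2 = -2.9825 - 0.1*-47.7206 = 1.7895
  y_2 = -0.5292 - 0.1*-7.4094 = 0.2117
f(1.7895, 0.2117) = 8*1.7895^2 + 7*0.2117^2 = 25.9329


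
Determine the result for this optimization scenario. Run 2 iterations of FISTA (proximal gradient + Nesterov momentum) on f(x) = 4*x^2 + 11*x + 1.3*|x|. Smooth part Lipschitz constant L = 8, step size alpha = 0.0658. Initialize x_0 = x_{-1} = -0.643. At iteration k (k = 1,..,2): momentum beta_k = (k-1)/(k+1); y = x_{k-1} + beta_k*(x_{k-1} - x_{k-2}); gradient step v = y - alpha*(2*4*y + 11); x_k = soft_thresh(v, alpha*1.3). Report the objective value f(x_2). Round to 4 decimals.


FISTA on f(x) = 4*x^2 + 11*x + 1.3*|x|
L = 8, alpha = 0.0658
Iteration 1: beta = 0.0, y = -0.643 + 0.0*(-0.643 + 0.643) = -0.643
  grad(y) = 5.856, v = y - alpha*grad = -1.0283
  prox(v) = soft_thresh(-1.0283, 0.0855) = -0.9428
Iteration 2: beta = 0.3333, y = -0.9428 + 0.3333*(-0.9428 + 0.643) = -1.0427
  grad(y) = 2.6583, v = y - alpha*grad = -1.2176
  prox(v) = soft_thresh(-1.2176, 0.0855) = -1.1321
f(x_2) = 4*(-1.1321)^2 + 11*(-1.1321) + 1.3*|-1.1321| = -5.8548


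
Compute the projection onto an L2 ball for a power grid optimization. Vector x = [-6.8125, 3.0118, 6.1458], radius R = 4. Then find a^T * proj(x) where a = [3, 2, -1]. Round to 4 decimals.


Step 1: Compute ||x|| (intermediates to 6 decimals).
||x|| = sqrt((-6.8125)^2 + 3.0118^2 + 6.1458^2) = 9.656705
Step 2: Project.
Since ||x|| > R, scale = R/||x|| = 4/9.656705 = 0.41422, proj(x) = scale * x
proj(x) = [-2.821874, 1.247548, 2.545713]
Step 3: Dot product.
a^T * proj(x) = 3*(-2.821874) + 2*1.247548 - 1*2.545713 = -8.5162


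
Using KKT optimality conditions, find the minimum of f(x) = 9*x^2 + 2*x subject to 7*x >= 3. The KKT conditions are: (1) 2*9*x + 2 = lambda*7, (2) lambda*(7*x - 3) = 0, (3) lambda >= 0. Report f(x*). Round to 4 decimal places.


Step 1: Try lambda = 0 (constraint inactive).
x_unc = -2/(2*9) = -0.1111
Check: 7*-0.1111 = -0.7777 < 3 -- violated!
Step 2: Constraint must be active: 7*x = 3
x* = 3/7 = 0.4286 (rounded; the exact value 3/7 is used below)
lambda = (2*9*(3/7) + 2)/7 = 1.3878
Step 3: Compute optimal value.
f(x*) = 9*(3/7)^2 + 2*(3/7) = 2.5102


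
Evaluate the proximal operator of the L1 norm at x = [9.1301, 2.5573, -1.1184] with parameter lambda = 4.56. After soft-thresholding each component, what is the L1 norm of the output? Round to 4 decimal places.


Soft-thresholding with lambda = 4.56:
prox(9.1301) = sign(9.1301)*max(|9.1301| - 4.56, 0) = 4.5701
prox(2.5573) = sign(2.5573)*max(|2.5573| - 4.56, 0) = 0.0
prox(-1.1184) = sign(-1.1184)*max(|-1.1184| - 4.56, 0) = 0.0
prox(x) = [4.5701, 0.0, 0.0]
||prox(x)||_1 = 4.5701 + 0.0 + 0.0 = 4.5701


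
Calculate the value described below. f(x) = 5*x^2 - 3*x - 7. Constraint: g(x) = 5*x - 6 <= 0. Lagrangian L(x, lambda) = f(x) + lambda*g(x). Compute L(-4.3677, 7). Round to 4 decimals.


Step 1: Evaluate f(x).
f(-4.3677) = 5*(-4.3677)^2 - 3*(-4.3677) - 7 = 101.4871
Step 2: Evaluate g(x).
g(-4.3677) = 5*-4.3677 - 6 = -27.8385
Step 3: Compute Lagrangian.
L = 101.4871 + 7*-27.8385 = -93.3824


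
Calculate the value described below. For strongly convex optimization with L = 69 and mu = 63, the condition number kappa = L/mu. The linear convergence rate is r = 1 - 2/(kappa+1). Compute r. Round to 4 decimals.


Step 1: Compute the condition number.
kappa = L/mu = 69/63 = 1.0952
Step 2: Compute the convergence rate.
r = 1 - 2/(kappa + 1) = 1 - 2*mu/(L + mu) = (L - mu)/(L + mu) = 6/132 = 0.0455


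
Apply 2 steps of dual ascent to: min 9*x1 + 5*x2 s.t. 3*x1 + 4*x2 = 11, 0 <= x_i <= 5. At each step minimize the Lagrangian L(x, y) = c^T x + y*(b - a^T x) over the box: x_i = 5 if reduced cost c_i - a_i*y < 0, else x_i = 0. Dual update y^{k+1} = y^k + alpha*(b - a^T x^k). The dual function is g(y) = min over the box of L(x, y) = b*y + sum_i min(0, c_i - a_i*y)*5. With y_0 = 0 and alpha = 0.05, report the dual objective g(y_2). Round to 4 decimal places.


Dual ascent for LP: min 9*x1 + 5*x2, 3*x1 + 4*x2 = 11, 0 <= x_i <= 5
Step 1: y^k = 0.0, reduced costs: (9.0, 5.0)
  x^k = (0.0, 0.0), subgradient = b - a^T x = 11.0
  y^{k+1} = 0.0 + 0.05*11.0 = 0.55
Step 2: y^k = 0.55, reduced costs: (7.35, 2.8)
  x^k = (0.0, 0.0), subgradient = b - a^T x = 11.0
  y^{k+1} = 0.55 + 0.05*11.0 = 1.1
Dual objective at y_2 = 1.1: reduced costs (5.7, 0.6), box minimizer x = (0.0, 0.0)
g(y_2) = b*y + (c1 - a1*y)*x1 + (c2 - a2*y)*x2 = 11*1.1 + 5.7*0.0 + 0.6*0.0 = 12.1 + 0.0 + 0.0 = 12.1


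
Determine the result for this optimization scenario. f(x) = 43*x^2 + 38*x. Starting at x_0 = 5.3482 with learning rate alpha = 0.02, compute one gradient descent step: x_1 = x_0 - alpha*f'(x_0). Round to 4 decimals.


We compute the gradient at x_0 and apply the update.
f'(x) = 86*x + 38
f'(5.3482) = 86*5.3482 + 38 = 497.9452
x_1 = 5.3482 - 0.02*497.9452 = -4.6107


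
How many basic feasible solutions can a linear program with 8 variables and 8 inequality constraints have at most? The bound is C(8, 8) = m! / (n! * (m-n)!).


Each vertex corresponds to some choice of n active constraints out of m, so the number of vertices is at most C(m, n) = m! / (n!(m-n)!).
m = 8, n = 8
Numerator: 8 * 7 * 6 * 5 * 4 * 3 * 2 * 1
Denominator: 8! = 40320
C(8, 8) = 1


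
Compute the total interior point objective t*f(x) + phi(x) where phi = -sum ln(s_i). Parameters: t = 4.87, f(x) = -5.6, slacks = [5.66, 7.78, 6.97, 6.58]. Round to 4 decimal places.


Step 1: Compute log-barrier.
ln values: [1.7334, 2.0516, 1.9416, 1.884]
phi = -(1.7334 + 2.0516 + 1.9416 + 1.884) = -7.6106
Step 2: Compute augmented objective.
t*f(x) = 4.87*-5.6 = -27.272
Total = -27.272 - 7.6106 = -34.8826


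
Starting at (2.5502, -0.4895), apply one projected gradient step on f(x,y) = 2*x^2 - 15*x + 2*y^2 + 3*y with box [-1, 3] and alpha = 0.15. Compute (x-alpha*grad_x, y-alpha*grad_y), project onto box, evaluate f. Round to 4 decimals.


Step 1: Compute gradient at (2.5502, -0.4895).
grad_x = 2*2*2.5502 - 15 = -4.7992
grad_y = 2*2*-0.4895 + 3 = 1.042
Step 2: Gradient step.
x_raw = 2.5502 - 0.15*-4.7992 = 3.2701
y_raw = -0.4895 - 0.15*1.042 = -0.6458
Step 3: Project onto [-1, 3].
x_proj = clip(3.2701) = 3.0
y_proj = clip(-0.6458) = -0.6458
Step 4: Evaluate f.
f(3.0, -0.6458) = -28.1033


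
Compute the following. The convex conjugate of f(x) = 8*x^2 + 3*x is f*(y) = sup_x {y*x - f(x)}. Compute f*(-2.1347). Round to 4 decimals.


f*(y) = sup_x {y*x - a*x^2 - b*x} = sup_x {(y-b)*x - a*x^2}
FOC: (y - b) - 2a*x = 0 => x* = (y - b)/(2a)
x* = (-2.1347 - 3)/(2*8) = -0.3209
f*(-2.1347) = (y-b)^2/(4a) = (-2.1347 - 3)^2/(4*8)
= 26.3651/32 = 0.8239


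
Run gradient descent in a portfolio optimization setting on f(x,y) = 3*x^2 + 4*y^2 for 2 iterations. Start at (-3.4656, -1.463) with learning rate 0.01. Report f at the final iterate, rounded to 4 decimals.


Gradient descent on f(x,y) = 3*x^2 + 4*y^2.
Starting point: (-3.4656, -1.463), alpha = 0.01
Step 1: grad_x = 2*3*-3.4656 = -20.7936, grad_y = 2*4*-1.463 = -11.704
  x_1 = -3.4656 - 0.01*-20.7936 = -3.2577
  y_1 = -1.463 - 0.01*-11.704 = -1.346
Step 2: grad_x = 2*3*-3.2577 = -19.546, grad_y = 2*4*-1.346 = -10.7677
  x_2 = -3.2577 - 0.01*-19.546 = -3.0622
  y_2 = -1.346 - 0.01*-10.7677 = -1.2383
f(-3.0622, -1.2383) = 3*(-3.0622)^2 + 4*(-1.2383)^2 = 34.2647


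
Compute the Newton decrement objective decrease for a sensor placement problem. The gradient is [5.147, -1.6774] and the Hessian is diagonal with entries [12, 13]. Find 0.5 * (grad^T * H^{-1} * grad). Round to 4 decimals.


Step 1: H is diagonal, so H^(-1) * g = [0.4289, -0.129].
Step 2: g^T H^(-1) g = sum_i g_i^2 / H_ii
  = (5.147)^2/12 + (-1.6774)^2/13
  = 2.2076 + 0.2164 = 2.4241
Step 3: Objective decrease = 0.5 * g^T H^(-1) g = 1.212


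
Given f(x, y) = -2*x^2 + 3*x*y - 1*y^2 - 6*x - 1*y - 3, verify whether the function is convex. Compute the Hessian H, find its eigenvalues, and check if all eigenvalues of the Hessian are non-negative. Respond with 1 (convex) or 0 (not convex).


The Hessian of f(x,y) = -2*x^2 + 3*x*y - 1*y^2 - 6*x - 1*y - 3 is:
H = [[-4, 3], [3, -2]]
Trace = -4 - 2 = -6
Determinant = -4*-2 - (3)^2 = -1
Discriminant = (-6)^2 - 4*-1 = 40.0
Eigenvalues: lambda_1 = -6.1623, lambda_2 = 0.1623
The function is not convex.

0


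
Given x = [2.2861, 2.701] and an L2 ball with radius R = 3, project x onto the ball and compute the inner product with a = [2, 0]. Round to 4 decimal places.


Step 1: Compute ||x|| (intermediates to 6 decimals).
||x|| = sqrt(2.2861^2 + 2.701^2) = 3.538595
Step 2: Project.
Since ||x|| > R, scale = R/||x|| = 3/3.538595 = 0.847794, proj(x) = scale * x
proj(x) = [1.938142, 2.289892]
Step 3: Dot product.
a^T * proj(x) = 2*1.938142 + 0*2.289892 = 3.8763


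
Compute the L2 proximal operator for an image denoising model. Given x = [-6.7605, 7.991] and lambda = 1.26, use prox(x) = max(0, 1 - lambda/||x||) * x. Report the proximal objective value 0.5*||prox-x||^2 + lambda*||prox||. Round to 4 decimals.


Step 1: Compute ||x||.
||x|| = 10.4671
Step 2: Compute scaling factor.
scale = max(0, 1 - 1.26/10.4671) = 0.8796
Step 3: prox(x) = [-5.9467, 7.0291]
||prox(x)|| = 9.2071
Step 4: Proximal objective.
0.5*||prox-x||^2 = 0.7938
lambda*||prox|| = 11.6009
Total = 12.3948


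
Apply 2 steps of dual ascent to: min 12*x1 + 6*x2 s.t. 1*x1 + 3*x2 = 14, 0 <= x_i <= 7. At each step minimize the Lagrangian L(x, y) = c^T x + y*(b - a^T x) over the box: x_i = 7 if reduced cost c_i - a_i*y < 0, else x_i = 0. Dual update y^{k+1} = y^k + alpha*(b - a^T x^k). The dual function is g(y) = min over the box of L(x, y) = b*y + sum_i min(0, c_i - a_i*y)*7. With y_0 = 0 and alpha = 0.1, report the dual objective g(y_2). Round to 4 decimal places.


Dual ascent for LP: min 12*x1 + 6*x2, 1*x1 + 3*x2 = 14, 0 <= x_i <= 7
Step 1: y^k = 0.0, reduced costs: (12.0, 6.0)
  x^k = (0.0, 0.0), subgradient = b - a^T x = 14.0
  y^{k+1} = 0.0 + 0.1*14.0 = 1.4
Step 2: y^k = 1.4, reduced costs: (10.6, 1.8)
  x^k = (0.0, 0.0), subgradient = b - a^T x = 14.0
  y^{k+1} = 1.4 + 0.1*14.0 = 2.8
Dual objective at y_2 = 2.8: reduced costs (9.2, -2.4), box minimizer x = (0.0, 7.0)
g(y_2) = b*y + (c1 - a1*y)*x1 + (c2 - a2*y)*x2 = 14*2.8 + 9.2*0.0 + (-2.4)*7.0 = 39.2 + 0.0 - 16.8 = 22.4


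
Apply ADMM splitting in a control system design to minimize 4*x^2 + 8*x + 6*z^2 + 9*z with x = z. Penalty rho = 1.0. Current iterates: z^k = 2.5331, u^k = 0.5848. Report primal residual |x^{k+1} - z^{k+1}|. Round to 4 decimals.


ADMM iteration with rho = 1.0, z^k = 2.5331, u^k = 0.5848
Step 1: x-update.
Minimize 4*x^2 + 8*x + (1.0/2)*(x - 2.5331 + 0.5848)^2
FOC: (2*4 + 1.0)*x = -8 + 1.0*(2.5331 - 0.5848)
x^{k+1} = -0.6724
Step 2: z-update.
Minimize 6*z^2 + 9*z + (1.0/2)*(-0.6724 - z + 0.5848)^2
FOC: (2*6 + 1.0)*z = -9 + 1.0*(-0.6724 + 0.5848)
z^{k+1} = -0.699
Step 3: u-update.
u^{k+1} = 0.5848 - 0.6724 + 0.699 = 0.6114
Step 4: Primal residual = |-0.6724 + 0.699| = 0.0266


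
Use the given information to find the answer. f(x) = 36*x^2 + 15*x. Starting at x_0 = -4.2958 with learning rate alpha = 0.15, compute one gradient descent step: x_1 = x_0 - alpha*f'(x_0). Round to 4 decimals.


We compute the gradient at x_0 and apply the update.
f'(x) = 72*x + 15
f'(-4.2958) = 72*-4.2958 + 15 = -294.2976
x_1 = -4.2958 - 0.15*-294.2976 = 39.8488


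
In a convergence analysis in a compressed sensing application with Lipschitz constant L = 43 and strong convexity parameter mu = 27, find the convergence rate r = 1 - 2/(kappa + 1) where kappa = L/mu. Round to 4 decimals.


Step 1: Compute the condition number.
kappa = L/mu = 43/27 = 1.5926
Step 2: Compute the convergence rate.
r = 1 - 2/(kappa + 1) = 1 - 2*mu/(L + mu) = (L - mu)/(L + mu) = 16/70 = 0.2286


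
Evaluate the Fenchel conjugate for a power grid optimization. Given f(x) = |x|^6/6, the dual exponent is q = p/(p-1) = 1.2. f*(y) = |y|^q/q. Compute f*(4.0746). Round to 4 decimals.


The conjugate exponent q satisfies 1/p + 1/q = 1.
p = 6, so q = 6/(6 - 1) = 1.2
|y|^q = 4.0746^1.2 = 5.3964
f*(4.0746) = 5.3964 / 1.2 = 4.497


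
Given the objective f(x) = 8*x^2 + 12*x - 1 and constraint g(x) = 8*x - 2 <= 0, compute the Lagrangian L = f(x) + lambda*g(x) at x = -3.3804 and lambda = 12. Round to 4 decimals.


Step 1: Evaluate f(x).
f(-3.3804) = 8*(-3.3804)^2 + 12*(-3.3804) - 1 = 49.852
Step 2: Evaluate g(x).
g(-3.3804) = 8*-3.3804 - 2 = -29.0432
Step 3: Compute Lagrangian.
L = 49.852 + 12*-29.0432 = -298.6664


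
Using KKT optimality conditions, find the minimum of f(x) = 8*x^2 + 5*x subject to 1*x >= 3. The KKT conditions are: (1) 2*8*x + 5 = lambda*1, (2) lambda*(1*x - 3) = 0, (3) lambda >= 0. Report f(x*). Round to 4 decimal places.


Step 1: Try lambda = 0 (constraint inactive).
x_unc = -5/(2*8) = -0.3125
Check: 1*-0.3125 = -0.3125 < 3 -- violated!
Step 2: Constraint must be active: 1*x = 3
x* = 3/1 = 3.0
lambda = (2*8*3.0 + 5)/1 = 53.0
Step 3: Compute optimal value.
f(x*) = 8*3.0^2 + 5*3.0 = 87.0


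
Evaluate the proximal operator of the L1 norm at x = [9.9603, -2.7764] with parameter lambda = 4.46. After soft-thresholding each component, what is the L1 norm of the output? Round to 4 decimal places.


Soft-thresholding with lambda = 4.46:
prox(9.9603) = sign(9.9603)*max(|9.9603| - 4.46, 0) = 5.5003
prox(-2.7764) = sign(-2.7764)*max(|-2.7764| - 4.46, 0) = 0.0
prox(x) = [5.5003, 0.0]
||prox(x)||_1 = 5.5003 + 0.0 = 5.5003


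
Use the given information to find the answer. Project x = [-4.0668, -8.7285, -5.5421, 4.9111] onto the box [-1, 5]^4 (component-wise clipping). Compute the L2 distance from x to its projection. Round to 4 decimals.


Project each component onto [-1, 5].
clip(-4.0668) = -1.0, clip(-8.7285) = -1.0, clip(-5.5421) = -1.0, clip(4.9111) = 4.9111
Projection = [-1.0, -1.0, -1.0, 4.9111]
Squared diffs: [9.4053, 59.7297, 20.6307, 0.0]
Distance = sqrt(89.7657) = 9.4745


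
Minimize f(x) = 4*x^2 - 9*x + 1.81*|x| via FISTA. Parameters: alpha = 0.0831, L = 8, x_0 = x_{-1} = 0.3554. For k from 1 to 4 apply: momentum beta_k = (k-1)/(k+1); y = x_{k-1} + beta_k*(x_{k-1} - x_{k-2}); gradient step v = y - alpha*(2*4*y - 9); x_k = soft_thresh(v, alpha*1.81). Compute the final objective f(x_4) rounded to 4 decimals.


FISTA on f(x) = 4*x^2 - 9*x + 1.81*|x|
L = 8, alpha = 0.0831
Iteration 1: beta = 0.0, y = 0.3554 + 0.0*(0.3554 - 0.3554) = 0.3554
  grad(y) = -6.1568, v = y - alpha*grad = 0.867
  prox(v) = soft_thresh(0.867, 0.1504) = 0.7166
Iteration 2: beta = 0.3333, y = 0.7166 + 0.3333*(0.7166 - 0.3554) = 0.837
  grad(y) = -2.3038, v = y - alpha*grad = 1.0285
  prox(v) = soft_thresh(1.0285, 0.1504) = 0.8781
Iteration 3: beta = 0.5, y = 0.8781 + 0.5*(0.8781 - 0.7166) = 0.9588
  grad(y) = -1.3298, v = y - alpha*grad = 1.0693
  prox(v) = soft_thresh(1.0693, 0.1504) = 0.9189
Iteration 4: beta = 0.6, y = 0.9189 + 0.6*(0.9189 - 0.8781) = 0.9434
  grad(y) = -1.4531, v = y - alpha*grad = 1.0641
  prox(v) = soft_thresh(1.0641, 0.1504) = 0.9137
f(x_4) = 4*0.9137^2 - 9*0.9137 + 1.81*|0.9137| = -3.2301
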